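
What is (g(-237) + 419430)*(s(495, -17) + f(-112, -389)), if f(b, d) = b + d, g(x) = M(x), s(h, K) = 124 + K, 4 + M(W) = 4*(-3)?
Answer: -165249116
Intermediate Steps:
M(W) = -16 (M(W) = -4 + 4*(-3) = -4 - 12 = -16)
g(x) = -16
(g(-237) + 419430)*(s(495, -17) + f(-112, -389)) = (-16 + 419430)*((124 - 17) + (-112 - 389)) = 419414*(107 - 501) = 419414*(-394) = -165249116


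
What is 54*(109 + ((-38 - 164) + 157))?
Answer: 3456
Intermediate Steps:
54*(109 + ((-38 - 164) + 157)) = 54*(109 + (-202 + 157)) = 54*(109 - 45) = 54*64 = 3456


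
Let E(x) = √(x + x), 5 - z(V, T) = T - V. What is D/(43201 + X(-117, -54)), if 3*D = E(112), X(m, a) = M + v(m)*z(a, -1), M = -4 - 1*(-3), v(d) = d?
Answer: √14/36612 ≈ 0.00010220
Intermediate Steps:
z(V, T) = 5 + V - T (z(V, T) = 5 - (T - V) = 5 + (V - T) = 5 + V - T)
M = -1 (M = -4 + 3 = -1)
E(x) = √2*√x (E(x) = √(2*x) = √2*√x)
X(m, a) = -1 + m*(6 + a) (X(m, a) = -1 + m*(5 + a - 1*(-1)) = -1 + m*(5 + a + 1) = -1 + m*(6 + a))
D = 4*√14/3 (D = (√2*√112)/3 = (√2*(4*√7))/3 = (4*√14)/3 = 4*√14/3 ≈ 4.9889)
D/(43201 + X(-117, -54)) = (4*√14/3)/(43201 + (-1 - 117*(6 - 54))) = (4*√14/3)/(43201 + (-1 - 117*(-48))) = (4*√14/3)/(43201 + (-1 + 5616)) = (4*√14/3)/(43201 + 5615) = (4*√14/3)/48816 = (4*√14/3)*(1/48816) = √14/36612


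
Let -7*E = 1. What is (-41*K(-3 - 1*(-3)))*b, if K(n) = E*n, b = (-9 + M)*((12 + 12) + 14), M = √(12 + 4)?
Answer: 0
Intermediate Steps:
E = -⅐ (E = -⅐*1 = -⅐ ≈ -0.14286)
M = 4 (M = √16 = 4)
b = -190 (b = (-9 + 4)*((12 + 12) + 14) = -5*(24 + 14) = -5*38 = -190)
K(n) = -n/7
(-41*K(-3 - 1*(-3)))*b = -(-41)*(-3 - 1*(-3))/7*(-190) = -(-41)*(-3 + 3)/7*(-190) = -(-41)*0/7*(-190) = -41*0*(-190) = 0*(-190) = 0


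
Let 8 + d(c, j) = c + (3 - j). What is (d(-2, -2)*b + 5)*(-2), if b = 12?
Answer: 110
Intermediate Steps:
d(c, j) = -5 + c - j (d(c, j) = -8 + (c + (3 - j)) = -8 + (3 + c - j) = -5 + c - j)
(d(-2, -2)*b + 5)*(-2) = ((-5 - 2 - 1*(-2))*12 + 5)*(-2) = ((-5 - 2 + 2)*12 + 5)*(-2) = (-5*12 + 5)*(-2) = (-60 + 5)*(-2) = -55*(-2) = 110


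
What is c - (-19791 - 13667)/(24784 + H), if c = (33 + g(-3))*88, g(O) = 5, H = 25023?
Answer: 166588066/49807 ≈ 3344.7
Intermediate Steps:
c = 3344 (c = (33 + 5)*88 = 38*88 = 3344)
c - (-19791 - 13667)/(24784 + H) = 3344 - (-19791 - 13667)/(24784 + 25023) = 3344 - (-33458)/49807 = 3344 - 1*(-33458/49807) = 3344 + 33458/49807 = 166588066/49807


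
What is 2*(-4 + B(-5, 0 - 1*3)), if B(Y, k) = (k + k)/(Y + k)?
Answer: -13/2 ≈ -6.5000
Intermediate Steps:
B(Y, k) = 2*k/(Y + k) (B(Y, k) = (2*k)/(Y + k) = 2*k/(Y + k))
2*(-4 + B(-5, 0 - 1*3)) = 2*(-4 + 2*(0 - 1*3)/(-5 + (0 - 1*3))) = 2*(-4 + 2*(0 - 3)/(-5 + (0 - 3))) = 2*(-4 + 2*(-3)/(-5 - 3)) = 2*(-4 + 2*(-3)/(-8)) = 2*(-4 + 2*(-3)*(-⅛)) = 2*(-4 + ¾) = 2*(-13/4) = -13/2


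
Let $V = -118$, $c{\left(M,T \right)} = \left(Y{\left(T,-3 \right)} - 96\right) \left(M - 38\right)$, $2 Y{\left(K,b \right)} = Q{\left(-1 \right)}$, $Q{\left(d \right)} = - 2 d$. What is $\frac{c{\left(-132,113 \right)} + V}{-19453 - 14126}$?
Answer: $- \frac{5344}{11193} \approx -0.47744$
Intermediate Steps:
$Y{\left(K,b \right)} = 1$ ($Y{\left(K,b \right)} = \frac{\left(-2\right) \left(-1\right)}{2} = \frac{1}{2} \cdot 2 = 1$)
$c{\left(M,T \right)} = 3610 - 95 M$ ($c{\left(M,T \right)} = \left(1 - 96\right) \left(M - 38\right) = - 95 \left(-38 + M\right) = 3610 - 95 M$)
$\frac{c{\left(-132,113 \right)} + V}{-19453 - 14126} = \frac{\left(3610 - -12540\right) - 118}{-19453 - 14126} = \frac{\left(3610 + 12540\right) - 118}{-33579} = \left(16150 - 118\right) \left(- \frac{1}{33579}\right) = 16032 \left(- \frac{1}{33579}\right) = - \frac{5344}{11193}$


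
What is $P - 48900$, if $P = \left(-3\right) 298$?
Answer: $-49794$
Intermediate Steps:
$P = -894$
$P - 48900 = -894 - 48900 = -49794$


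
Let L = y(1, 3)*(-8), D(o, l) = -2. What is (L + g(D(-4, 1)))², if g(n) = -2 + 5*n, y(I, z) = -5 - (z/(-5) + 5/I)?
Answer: 99856/25 ≈ 3994.2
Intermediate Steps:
y(I, z) = -5 - 5/I + z/5 (y(I, z) = -5 - (z*(-⅕) + 5/I) = -5 - (-z/5 + 5/I) = -5 - (5/I - z/5) = -5 + (-5/I + z/5) = -5 - 5/I + z/5)
L = 376/5 (L = (-5 - 5/1 + (⅕)*3)*(-8) = (-5 - 5*1 + ⅗)*(-8) = (-5 - 5 + ⅗)*(-8) = -47/5*(-8) = 376/5 ≈ 75.200)
(L + g(D(-4, 1)))² = (376/5 + (-2 + 5*(-2)))² = (376/5 + (-2 - 10))² = (376/5 - 12)² = (316/5)² = 99856/25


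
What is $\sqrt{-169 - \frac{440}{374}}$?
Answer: $\frac{i \sqrt{49181}}{17} \approx 13.045 i$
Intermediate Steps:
$\sqrt{-169 - \frac{440}{374}} = \sqrt{-169 - \frac{20}{17}} = \sqrt{- \frac{2893}{17}} = \frac{i \sqrt{49181}}{17}$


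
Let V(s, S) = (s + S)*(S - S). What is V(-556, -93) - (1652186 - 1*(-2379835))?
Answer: -4032021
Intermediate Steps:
V(s, S) = 0 (V(s, S) = (S + s)*0 = 0)
V(-556, -93) - (1652186 - 1*(-2379835)) = 0 - (1652186 - 1*(-2379835)) = 0 - (1652186 + 2379835) = 0 - 1*4032021 = 0 - 4032021 = -4032021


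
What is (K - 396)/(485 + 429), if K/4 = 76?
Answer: -46/457 ≈ -0.10066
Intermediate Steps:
K = 304 (K = 4*76 = 304)
(K - 396)/(485 + 429) = (304 - 396)/(485 + 429) = -92/914 = -92*1/914 = -46/457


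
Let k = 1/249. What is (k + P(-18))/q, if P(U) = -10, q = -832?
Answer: 2489/207168 ≈ 0.012014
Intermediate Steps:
k = 1/249 ≈ 0.0040161
(k + P(-18))/q = (1/249 - 10)/(-832) = -2489/249*(-1/832) = 2489/207168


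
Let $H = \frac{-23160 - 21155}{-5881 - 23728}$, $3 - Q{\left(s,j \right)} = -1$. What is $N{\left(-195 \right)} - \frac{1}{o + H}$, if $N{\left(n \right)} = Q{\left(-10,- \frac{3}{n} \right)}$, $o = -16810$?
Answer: $\frac{1990761509}{497682975} \approx 4.0001$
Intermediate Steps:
$Q{\left(s,j \right)} = 4$ ($Q{\left(s,j \right)} = 3 - -1 = 3 + 1 = 4$)
$N{\left(n \right)} = 4$
$H = \frac{44315}{29609}$ ($H = - \frac{44315}{-29609} = \left(-44315\right) \left(- \frac{1}{29609}\right) = \frac{44315}{29609} \approx 1.4967$)
$N{\left(-195 \right)} - \frac{1}{o + H} = 4 - \frac{1}{-16810 + \frac{44315}{29609}} = 4 - \frac{1}{- \frac{497682975}{29609}} = 4 - - \frac{29609}{497682975} = 4 + \frac{29609}{497682975} = \frac{1990761509}{497682975}$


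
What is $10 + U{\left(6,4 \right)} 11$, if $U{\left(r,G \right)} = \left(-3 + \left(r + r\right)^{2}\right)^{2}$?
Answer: $218701$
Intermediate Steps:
$U{\left(r,G \right)} = \left(-3 + 4 r^{2}\right)^{2}$ ($U{\left(r,G \right)} = \left(-3 + \left(2 r\right)^{2}\right)^{2} = \left(-3 + 4 r^{2}\right)^{2}$)
$10 + U{\left(6,4 \right)} 11 = 10 + \left(-3 + 4 \cdot 6^{2}\right)^{2} \cdot 11 = 10 + \left(-3 + 4 \cdot 36\right)^{2} \cdot 11 = 10 + \left(-3 + 144\right)^{2} \cdot 11 = 10 + 141^{2} \cdot 11 = 10 + 19881 \cdot 11 = 10 + 218691 = 218701$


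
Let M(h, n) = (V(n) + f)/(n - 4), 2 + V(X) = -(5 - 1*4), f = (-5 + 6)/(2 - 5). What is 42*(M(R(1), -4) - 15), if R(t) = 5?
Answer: -1225/2 ≈ -612.50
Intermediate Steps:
f = -1/3 (f = 1/(-3) = 1*(-1/3) = -1/3 ≈ -0.33333)
V(X) = -3 (V(X) = -2 - (5 - 1*4) = -2 - (5 - 4) = -2 - 1*1 = -2 - 1 = -3)
M(h, n) = -10/(3*(-4 + n)) (M(h, n) = (-3 - 1/3)/(n - 4) = -10/(3*(-4 + n)))
42*(M(R(1), -4) - 15) = 42*(-10/(-12 + 3*(-4)) - 15) = 42*(-10/(-12 - 12) - 15) = 42*(-10/(-24) - 15) = 42*(-10*(-1/24) - 15) = 42*(5/12 - 15) = 42*(-175/12) = -1225/2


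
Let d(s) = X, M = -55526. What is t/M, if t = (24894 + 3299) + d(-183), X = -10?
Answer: -28183/55526 ≈ -0.50756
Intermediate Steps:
d(s) = -10
t = 28183 (t = (24894 + 3299) - 10 = 28193 - 10 = 28183)
t/M = 28183/(-55526) = 28183*(-1/55526) = -28183/55526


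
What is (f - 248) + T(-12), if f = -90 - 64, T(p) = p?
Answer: -414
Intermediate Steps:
f = -154
(f - 248) + T(-12) = (-154 - 248) - 12 = -402 - 12 = -414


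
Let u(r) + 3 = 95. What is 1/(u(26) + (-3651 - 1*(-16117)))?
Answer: 1/12558 ≈ 7.9631e-5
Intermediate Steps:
u(r) = 92 (u(r) = -3 + 95 = 92)
1/(u(26) + (-3651 - 1*(-16117))) = 1/(92 + (-3651 - 1*(-16117))) = 1/(92 + (-3651 + 16117)) = 1/(92 + 12466) = 1/12558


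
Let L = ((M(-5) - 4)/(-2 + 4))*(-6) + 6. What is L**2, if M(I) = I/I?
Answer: 225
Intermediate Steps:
M(I) = 1
L = 15 (L = ((1 - 4)/(-2 + 4))*(-6) + 6 = -3/2*(-6) + 6 = 9 + 6 = 15)
L**2 = 15**2 = 225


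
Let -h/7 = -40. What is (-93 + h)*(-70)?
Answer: -13090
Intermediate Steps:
h = 280 (h = -7*(-40) = 280)
(-93 + h)*(-70) = (-93 + 280)*(-70) = 187*(-70) = -13090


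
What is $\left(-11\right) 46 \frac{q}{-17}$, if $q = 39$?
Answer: $\frac{19734}{17} \approx 1160.8$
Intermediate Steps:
$\left(-11\right) 46 \frac{q}{-17} = \left(-11\right) 46 \frac{39}{-17} = - 506 \cdot 39 \left(- \frac{1}{17}\right) = \left(-506\right) \left(- \frac{39}{17}\right) = \frac{19734}{17}$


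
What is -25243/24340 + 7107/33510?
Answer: -4486057/5437556 ≈ -0.82501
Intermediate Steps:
-25243/24340 + 7107/33510 = -25243*1/24340 + 7107*(1/33510) = -25243/24340 + 2369/11170 = -4486057/5437556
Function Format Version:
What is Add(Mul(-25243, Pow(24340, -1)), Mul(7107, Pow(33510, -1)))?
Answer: Rational(-4486057, 5437556) ≈ -0.82501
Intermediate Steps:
Add(Mul(-25243, Pow(24340, -1)), Mul(7107, Pow(33510, -1))) = Add(Mul(-25243, Rational(1, 24340)), Mul(7107, Rational(1, 33510))) = Add(Rational(-25243, 24340), Rational(2369, 11170)) = Rational(-4486057, 5437556)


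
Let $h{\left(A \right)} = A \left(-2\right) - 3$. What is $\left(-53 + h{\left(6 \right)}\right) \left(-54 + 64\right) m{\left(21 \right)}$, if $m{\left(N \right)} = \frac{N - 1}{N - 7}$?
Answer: $- \frac{6800}{7} \approx -971.43$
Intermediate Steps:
$h{\left(A \right)} = -3 - 2 A$ ($h{\left(A \right)} = - 2 A - 3 = -3 - 2 A$)
$m{\left(N \right)} = \frac{-1 + N}{-7 + N}$
$\left(-53 + h{\left(6 \right)}\right) \left(-54 + 64\right) m{\left(21 \right)} = \left(-53 - 15\right) \left(-54 + 64\right) \frac{-1 + 21}{-7 + 21} = \left(-53 - 15\right) 10 \cdot \frac{1}{14} \cdot 20 = \left(-68\right) 10 \cdot \frac{10}{7} = \left(-680\right) \frac{10}{7} = - \frac{6800}{7}$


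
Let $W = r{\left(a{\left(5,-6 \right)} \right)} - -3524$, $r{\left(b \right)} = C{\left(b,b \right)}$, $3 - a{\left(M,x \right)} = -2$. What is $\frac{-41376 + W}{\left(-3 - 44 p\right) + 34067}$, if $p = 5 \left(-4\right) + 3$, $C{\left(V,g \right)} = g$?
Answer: $- \frac{37847}{34812} \approx -1.0872$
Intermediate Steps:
$a{\left(M,x \right)} = 5$ ($a{\left(M,x \right)} = 3 - -2 = 3 + 2 = 5$)
$r{\left(b \right)} = b$
$p = -17$ ($p = -20 + 3 = -17$)
$W = 3529$ ($W = 5 - -3524 = 5 + 3524 = 3529$)
$\frac{-41376 + W}{\left(-3 - 44 p\right) + 34067} = \frac{-41376 + 3529}{\left(-3 - -748\right) + 34067} = - \frac{37847}{\left(-3 + 748\right) + 34067} = - \frac{37847}{745 + 34067} = - \frac{37847}{34812}$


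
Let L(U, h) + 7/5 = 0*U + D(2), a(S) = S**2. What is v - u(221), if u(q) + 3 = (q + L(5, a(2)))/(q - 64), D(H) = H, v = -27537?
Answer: -21615298/785 ≈ -27535.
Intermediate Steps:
L(U, h) = 3/5 (L(U, h) = -7/5 + (0*U + 2) = -7/5 + (0 + 2) = -7/5 + 2 = 3/5)
u(q) = -3 + (3/5 + q)/(-64 + q) (u(q) = -3 + (q + 3/5)/(q - 64) = -3 + (3/5 + q)/(-64 + q))
v - u(221) = -27537 - (963 - 10*221)/(5*(-64 + 221)) = -27537 - (963 - 2210)/(5*157) = -27537 - (-1247)/(5*157) = -27537 - 1*(-1247/785) = -27537 + 1247/785 = -21615298/785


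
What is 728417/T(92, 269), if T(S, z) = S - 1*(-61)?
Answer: 728417/153 ≈ 4760.9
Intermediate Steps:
T(S, z) = 61 + S (T(S, z) = S + 61 = 61 + S)
728417/T(92, 269) = 728417/(61 + 92) = 728417/153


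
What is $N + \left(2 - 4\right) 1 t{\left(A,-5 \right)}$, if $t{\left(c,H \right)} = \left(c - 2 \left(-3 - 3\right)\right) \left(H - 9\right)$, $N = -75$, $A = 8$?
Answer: $485$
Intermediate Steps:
$t{\left(c,H \right)} = \left(-9 + H\right) \left(12 + c\right)$ ($t{\left(c,H \right)} = \left(c - -12\right) \left(-9 + H\right) = \left(c + 12\right) \left(-9 + H\right) = \left(12 + c\right) \left(-9 + H\right) = \left(-9 + H\right) \left(12 + c\right)$)
$N + \left(2 - 4\right) 1 t{\left(A,-5 \right)} = -75 + \left(2 - 4\right) 1 \left(-108 - 72 + 12 \left(-5\right) - 40\right) = -75 + \left(-2\right) 1 \left(-108 - 72 - 60 - 40\right) = -75 - -560 = -75 + 560 = 485$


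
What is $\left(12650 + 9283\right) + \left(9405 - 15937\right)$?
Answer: $15401$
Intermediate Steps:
$\left(12650 + 9283\right) + \left(9405 - 15937\right) = 21933 + \left(9405 - 15937\right) = 21933 - 6532 = 15401$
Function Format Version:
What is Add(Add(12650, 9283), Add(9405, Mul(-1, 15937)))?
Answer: 15401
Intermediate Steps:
Add(Add(12650, 9283), Add(9405, Mul(-1, 15937))) = Add(21933, Add(9405, -15937)) = Add(21933, -6532) = 15401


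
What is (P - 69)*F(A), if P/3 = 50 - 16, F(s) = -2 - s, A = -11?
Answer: 297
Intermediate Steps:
P = 102 (P = 3*(50 - 16) = 3*34 = 102)
(P - 69)*F(A) = (102 - 69)*(-2 - 1*(-11)) = 33*(-2 + 11) = 33*9 = 297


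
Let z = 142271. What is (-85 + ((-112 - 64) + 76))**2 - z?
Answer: -108046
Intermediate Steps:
(-85 + ((-112 - 64) + 76))**2 - z = (-85 + ((-112 - 64) + 76))**2 - 1*142271 = (-85 + (-176 + 76))**2 - 142271 = (-85 - 100)**2 - 142271 = (-185)**2 - 142271 = 34225 - 142271 = -108046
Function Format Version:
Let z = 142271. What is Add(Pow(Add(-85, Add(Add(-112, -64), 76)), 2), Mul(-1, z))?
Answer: -108046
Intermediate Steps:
Add(Pow(Add(-85, Add(Add(-112, -64), 76)), 2), Mul(-1, z)) = Add(Pow(Add(-85, Add(Add(-112, -64), 76)), 2), Mul(-1, 142271)) = Add(Pow(Add(-85, Add(-176, 76)), 2), -142271) = Add(Pow(Add(-85, -100), 2), -142271) = Add(Pow(-185, 2), -142271) = Add(34225, -142271) = -108046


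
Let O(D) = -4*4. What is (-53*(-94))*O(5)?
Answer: -79712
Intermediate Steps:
O(D) = -16
(-53*(-94))*O(5) = -53*(-94)*(-16) = 4982*(-16) = -79712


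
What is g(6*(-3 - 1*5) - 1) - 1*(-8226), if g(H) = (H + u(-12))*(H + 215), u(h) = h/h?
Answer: 258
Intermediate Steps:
u(h) = 1
g(H) = (1 + H)*(215 + H) (g(H) = (H + 1)*(H + 215) = (1 + H)*(215 + H))
g(6*(-3 - 1*5) - 1) - 1*(-8226) = (215 + (6*(-3 - 1*5) - 1)² + 216*(6*(-3 - 1*5) - 1)) - 1*(-8226) = (215 + (6*(-3 - 5) - 1)² + 216*(6*(-3 - 5) - 1)) + 8226 = (215 + (6*(-8) - 1)² + 216*(6*(-8) - 1)) + 8226 = (215 + (-48 - 1)² + 216*(-48 - 1)) + 8226 = (215 + (-49)² + 216*(-49)) + 8226 = (215 + 2401 - 10584) + 8226 = -7968 + 8226 = 258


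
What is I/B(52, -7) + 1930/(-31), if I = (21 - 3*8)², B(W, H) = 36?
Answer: -7689/124 ≈ -62.008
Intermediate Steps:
I = 9 (I = (21 - 24)² = (-3)² = 9)
I/B(52, -7) + 1930/(-31) = 9/36 + 1930/(-31) = 9*(1/36) + 1930*(-1/31) = ¼ - 1930/31 = -7689/124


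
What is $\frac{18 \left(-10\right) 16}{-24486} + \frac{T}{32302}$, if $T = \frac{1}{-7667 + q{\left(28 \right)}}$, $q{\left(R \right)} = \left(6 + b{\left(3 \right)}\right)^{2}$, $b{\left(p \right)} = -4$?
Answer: $\frac{118814504399}{1010170852306} \approx 0.11762$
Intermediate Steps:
$q{\left(R \right)} = 4$ ($q{\left(R \right)} = \left(6 - 4\right)^{2} = 2^{2} = 4$)
$T = - \frac{1}{7663}$ ($T = \frac{1}{-7667 + 4} = \frac{1}{-7663} = - \frac{1}{7663} \approx -0.0001305$)
$\frac{18 \left(-10\right) 16}{-24486} + \frac{T}{32302} = \frac{18 \left(-10\right) 16}{-24486} - \frac{1}{7663 \cdot 32302} = \left(-180\right) 16 \left(- \frac{1}{24486}\right) - \frac{1}{247530226} = \left(-2880\right) \left(- \frac{1}{24486}\right) - \frac{1}{247530226} = \frac{480}{4081} - \frac{1}{247530226} = \frac{118814504399}{1010170852306}$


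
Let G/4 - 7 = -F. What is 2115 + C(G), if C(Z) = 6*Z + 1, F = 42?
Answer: 1276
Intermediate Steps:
G = -140 (G = 28 + 4*(-1*42) = 28 + 4*(-42) = 28 - 168 = -140)
C(Z) = 1 + 6*Z
2115 + C(G) = 2115 + (1 + 6*(-140)) = 2115 + (1 - 840) = 2115 - 839 = 1276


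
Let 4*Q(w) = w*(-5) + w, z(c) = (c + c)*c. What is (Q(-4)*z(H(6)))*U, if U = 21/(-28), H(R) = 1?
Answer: -6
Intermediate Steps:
z(c) = 2*c² (z(c) = (2*c)*c = 2*c²)
Q(w) = -w (Q(w) = (w*(-5) + w)/4 = (-5*w + w)/4 = (-4*w)/4 = -w)
U = -¾ (U = 21*(-1/28) = -¾ ≈ -0.75000)
(Q(-4)*z(H(6)))*U = ((-1*(-4))*(2*1²))*(-¾) = (4*(2*1))*(-¾) = (4*2)*(-¾) = 8*(-¾) = -6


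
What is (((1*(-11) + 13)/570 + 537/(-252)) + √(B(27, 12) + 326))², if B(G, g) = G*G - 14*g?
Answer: 6308081481/7075600 - 5659*√887/1330 ≈ 764.80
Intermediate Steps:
B(G, g) = G² - 14*g
(((1*(-11) + 13)/570 + 537/(-252)) + √(B(27, 12) + 326))² = (((1*(-11) + 13)/570 + 537/(-252)) + √((27² - 14*12) + 326))² = (((-11 + 13)*(1/570) + 537*(-1/252)) + √((729 - 168) + 326))² = ((2*(1/570) - 179/84) + √(561 + 326))² = ((1/285 - 179/84) + √887)² = (-5659/2660 + √887)²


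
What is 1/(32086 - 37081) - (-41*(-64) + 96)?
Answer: -13586401/4995 ≈ -2720.0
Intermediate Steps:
1/(32086 - 37081) - (-41*(-64) + 96) = 1/(-4995) - (2624 + 96) = -1/4995 - 1*2720 = -1/4995 - 2720 = -13586401/4995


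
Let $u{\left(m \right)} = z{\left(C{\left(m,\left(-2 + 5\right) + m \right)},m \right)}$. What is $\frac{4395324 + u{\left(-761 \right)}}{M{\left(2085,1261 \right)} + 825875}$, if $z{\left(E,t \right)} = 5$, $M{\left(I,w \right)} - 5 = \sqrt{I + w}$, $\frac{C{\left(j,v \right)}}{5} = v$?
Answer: $\frac{1815007157260}{341038885527} - \frac{4395329 \sqrt{3346}}{682077771054} \approx 5.3216$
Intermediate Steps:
$C{\left(j,v \right)} = 5 v$
$M{\left(I,w \right)} = 5 + \sqrt{I + w}$
$u{\left(m \right)} = 5$
$\frac{4395324 + u{\left(-761 \right)}}{M{\left(2085,1261 \right)} + 825875} = \frac{4395324 + 5}{\left(5 + \sqrt{2085 + 1261}\right) + 825875} = \frac{4395329}{\left(5 + \sqrt{3346}\right) + 825875} = \frac{4395329}{825880 + \sqrt{3346}}$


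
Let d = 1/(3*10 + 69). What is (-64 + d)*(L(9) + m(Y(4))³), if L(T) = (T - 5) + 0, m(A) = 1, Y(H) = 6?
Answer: -31675/99 ≈ -319.95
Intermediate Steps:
L(T) = -5 + T (L(T) = (-5 + T) + 0 = -5 + T)
d = 1/99 (d = 1/(30 + 69) = 1/99 ≈ 0.010101)
(-64 + d)*(L(9) + m(Y(4))³) = (-64 + 1/99)*((-5 + 9) + 1³) = -6335*(4 + 1)/99 = -6335/99*5 = -31675/99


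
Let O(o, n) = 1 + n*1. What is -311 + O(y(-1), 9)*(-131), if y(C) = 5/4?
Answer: -1621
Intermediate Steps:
y(C) = 5/4 (y(C) = 5*(1/4) = 5/4)
O(o, n) = 1 + n
-311 + O(y(-1), 9)*(-131) = -311 + (1 + 9)*(-131) = -311 + 10*(-131) = -311 - 1310 = -1621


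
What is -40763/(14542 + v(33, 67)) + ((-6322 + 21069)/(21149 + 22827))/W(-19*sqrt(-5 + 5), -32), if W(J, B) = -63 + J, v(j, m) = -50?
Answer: -28286778967/10037478024 ≈ -2.8181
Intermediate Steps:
-40763/(14542 + v(33, 67)) + ((-6322 + 21069)/(21149 + 22827))/W(-19*sqrt(-5 + 5), -32) = -40763/(14542 - 50) + ((-6322 + 21069)/(21149 + 22827))/(-63 - 19*sqrt(-5 + 5)) = -40763/14492 + (14747/43976)/(-63 - 19*sqrt(0)) = -40763*1/14492 + (14747*(1/43976))/(-63 - 19*0) = -40763/14492 + 14747/(43976*(-63 + 0)) = -40763/14492 + (14747/43976)/(-63) = -40763/14492 + (14747/43976)*(-1/63) = -40763/14492 - 14747/2770488 = -28286778967/10037478024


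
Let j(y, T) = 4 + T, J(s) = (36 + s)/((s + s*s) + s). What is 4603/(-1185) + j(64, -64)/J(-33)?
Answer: -24249703/1185 ≈ -20464.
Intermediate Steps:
J(s) = (36 + s)/(s² + 2*s) (J(s) = (36 + s)/((s + s²) + s) = (36 + s)/(s² + 2*s))
4603/(-1185) + j(64, -64)/J(-33) = 4603/(-1185) + (4 - 64)/(((36 - 33)/((-33)*(2 - 33)))) = 4603*(-1/1185) - 60/((-1/33*3/(-31))) = -4603/1185 - 60/((-1/33*(-1/31)*3)) = -4603/1185 - 60/1/341 = -4603/1185 - 60*341 = -4603/1185 - 20460 = -24249703/1185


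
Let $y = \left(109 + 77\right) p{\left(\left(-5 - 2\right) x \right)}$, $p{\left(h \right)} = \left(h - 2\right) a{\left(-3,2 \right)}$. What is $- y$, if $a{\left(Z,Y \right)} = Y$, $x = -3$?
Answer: $-7068$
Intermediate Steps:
$p{\left(h \right)} = -4 + 2 h$ ($p{\left(h \right)} = \left(h - 2\right) 2 = \left(-2 + h\right) 2 = -4 + 2 h$)
$y = 7068$ ($y = \left(109 + 77\right) \left(-4 + 2 \left(-5 - 2\right) \left(-3\right)\right) = 186 \left(-4 + 2 \left(\left(-7\right) \left(-3\right)\right)\right) = 186 \left(-4 + 2 \cdot 21\right) = 186 \left(-4 + 42\right) = 186 \cdot 38 = 7068$)
$- y = \left(-1\right) 7068 = -7068$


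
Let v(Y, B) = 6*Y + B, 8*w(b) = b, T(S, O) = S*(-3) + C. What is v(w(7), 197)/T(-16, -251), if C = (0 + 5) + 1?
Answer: 809/216 ≈ 3.7454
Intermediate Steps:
C = 6 (C = 5 + 1 = 6)
T(S, O) = 6 - 3*S (T(S, O) = S*(-3) + 6 = -3*S + 6 = 6 - 3*S)
w(b) = b/8
v(Y, B) = B + 6*Y
v(w(7), 197)/T(-16, -251) = (197 + 6*((⅛)*7))/(6 - 3*(-16)) = (197 + 6*(7/8))/(6 + 48) = (197 + 21/4)/54 = (809/4)*(1/54) = 809/216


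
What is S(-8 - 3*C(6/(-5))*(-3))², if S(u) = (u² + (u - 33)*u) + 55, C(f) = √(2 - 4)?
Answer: -669321 - 143910*I*√2 ≈ -6.6932e+5 - 2.0352e+5*I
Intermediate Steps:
C(f) = I*√2 (C(f) = √(-2) = I*√2)
S(u) = 55 + u² + u*(-33 + u) (S(u) = (u² + (-33 + u)*u) + 55 = (u² + u*(-33 + u)) + 55 = 55 + u² + u*(-33 + u))
S(-8 - 3*C(6/(-5))*(-3))² = (55 - 33*(-8 - 3*(I*√2)*(-3)) + 2*(-8 - 3*(I*√2)*(-3))²)² = (55 - 33*(-8 - 3*I*√2*(-3)) + 2*(-8 - 3*I*√2*(-3))²)² = (55 - 33*(-8 - (-9)*I*√2) + 2*(-8 - (-9)*I*√2)²)² = (55 - 33*(-8 + 9*I*√2) + 2*(-8 + 9*I*√2)²)² = (55 + (264 - 297*I*√2) + 2*(-8 + 9*I*√2)²)² = (319 + 2*(-8 + 9*I*√2)² - 297*I*√2)²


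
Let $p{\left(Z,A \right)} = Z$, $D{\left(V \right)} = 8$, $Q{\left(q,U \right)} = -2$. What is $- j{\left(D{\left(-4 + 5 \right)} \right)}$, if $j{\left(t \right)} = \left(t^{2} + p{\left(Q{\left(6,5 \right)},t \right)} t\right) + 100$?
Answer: $-148$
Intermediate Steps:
$j{\left(t \right)} = 100 + t^{2} - 2 t$ ($j{\left(t \right)} = \left(t^{2} - 2 t\right) + 100 = 100 + t^{2} - 2 t$)
$- j{\left(D{\left(-4 + 5 \right)} \right)} = - (100 + 8^{2} - 16) = - (100 + 64 - 16) = \left(-1\right) 148 = -148$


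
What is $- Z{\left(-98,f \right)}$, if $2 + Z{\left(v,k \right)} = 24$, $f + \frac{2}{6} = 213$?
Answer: $-22$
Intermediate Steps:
$f = \frac{638}{3}$ ($f = - \frac{1}{3} + 213 = \frac{638}{3} \approx 212.67$)
$Z{\left(v,k \right)} = 22$ ($Z{\left(v,k \right)} = -2 + 24 = 22$)
$- Z{\left(-98,f \right)} = \left(-1\right) 22 = -22$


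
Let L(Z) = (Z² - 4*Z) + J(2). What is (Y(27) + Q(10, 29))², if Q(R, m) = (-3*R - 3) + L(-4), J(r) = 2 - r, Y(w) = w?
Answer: 676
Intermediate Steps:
L(Z) = Z² - 4*Z (L(Z) = (Z² - 4*Z) + (2 - 1*2) = (Z² - 4*Z) + (2 - 2) = (Z² - 4*Z) + 0 = Z² - 4*Z)
Q(R, m) = 29 - 3*R (Q(R, m) = (-3*R - 3) - 4*(-4 - 4) = (-3 - 3*R) - 4*(-8) = (-3 - 3*R) + 32 = 29 - 3*R)
(Y(27) + Q(10, 29))² = (27 + (29 - 3*10))² = (27 + (29 - 30))² = (27 - 1)² = 26² = 676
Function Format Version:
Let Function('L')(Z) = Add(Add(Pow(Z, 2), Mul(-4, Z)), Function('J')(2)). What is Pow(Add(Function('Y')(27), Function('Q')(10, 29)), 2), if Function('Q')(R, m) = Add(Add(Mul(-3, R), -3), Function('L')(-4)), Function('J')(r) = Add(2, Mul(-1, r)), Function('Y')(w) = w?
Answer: 676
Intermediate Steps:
Function('L')(Z) = Add(Pow(Z, 2), Mul(-4, Z)) (Function('L')(Z) = Add(Add(Pow(Z, 2), Mul(-4, Z)), Add(2, Mul(-1, 2))) = Add(Add(Pow(Z, 2), Mul(-4, Z)), Add(2, -2)) = Add(Add(Pow(Z, 2), Mul(-4, Z)), 0) = Add(Pow(Z, 2), Mul(-4, Z)))
Function('Q')(R, m) = Add(29, Mul(-3, R)) (Function('Q')(R, m) = Add(Add(Mul(-3, R), -3), Mul(-4, Add(-4, -4))) = Add(Add(-3, Mul(-3, R)), Mul(-4, -8)) = Add(Add(-3, Mul(-3, R)), 32) = Add(29, Mul(-3, R)))
Pow(Add(Function('Y')(27), Function('Q')(10, 29)), 2) = Pow(Add(27, Add(29, Mul(-3, 10))), 2) = Pow(Add(27, Add(29, -30)), 2) = Pow(Add(27, -1), 2) = Pow(26, 2) = 676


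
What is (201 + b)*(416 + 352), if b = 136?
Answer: 258816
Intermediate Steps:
(201 + b)*(416 + 352) = (201 + 136)*(416 + 352) = 337*768 = 258816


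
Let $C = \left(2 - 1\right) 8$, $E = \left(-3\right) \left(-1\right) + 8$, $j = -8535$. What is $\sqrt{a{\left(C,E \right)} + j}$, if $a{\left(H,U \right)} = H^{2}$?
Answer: $i \sqrt{8471} \approx 92.038 i$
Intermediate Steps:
$E = 11$ ($E = 3 + 8 = 11$)
$C = 8$ ($C = 1 \cdot 8 = 8$)
$\sqrt{a{\left(C,E \right)} + j} = \sqrt{8^{2} - 8535} = \sqrt{64 - 8535} = \sqrt{-8471} = i \sqrt{8471}$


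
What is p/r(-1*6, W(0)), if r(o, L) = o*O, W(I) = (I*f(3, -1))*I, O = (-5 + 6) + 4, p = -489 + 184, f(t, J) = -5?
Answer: 61/6 ≈ 10.167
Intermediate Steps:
p = -305
O = 5 (O = 1 + 4 = 5)
W(I) = -5*I² (W(I) = (I*(-5))*I = (-5*I)*I = -5*I²)
r(o, L) = 5*o (r(o, L) = o*5 = 5*o)
p/r(-1*6, W(0)) = -305/(5*(-1*6)) = -305/(5*(-6)) = -305/(-30) = -305*(-1/30) = 61/6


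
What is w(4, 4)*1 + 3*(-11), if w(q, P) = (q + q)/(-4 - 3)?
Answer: -239/7 ≈ -34.143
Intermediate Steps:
w(q, P) = -2*q/7 (w(q, P) = (2*q)/(-7) = (2*q)*(-1/7) = -2*q/7)
w(4, 4)*1 + 3*(-11) = -2/7*4*1 + 3*(-11) = -8/7*1 - 33 = -8/7 - 33 = -239/7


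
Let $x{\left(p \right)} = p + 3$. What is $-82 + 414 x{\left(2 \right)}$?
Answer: $1988$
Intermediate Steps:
$x{\left(p \right)} = 3 + p$
$-82 + 414 x{\left(2 \right)} = -82 + 414 \left(3 + 2\right) = -82 + 414 \cdot 5 = -82 + 2070 = 1988$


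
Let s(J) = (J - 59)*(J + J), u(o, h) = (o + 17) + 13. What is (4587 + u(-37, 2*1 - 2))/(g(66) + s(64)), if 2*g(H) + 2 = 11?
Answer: 9160/1289 ≈ 7.1063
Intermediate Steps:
u(o, h) = 30 + o (u(o, h) = (17 + o) + 13 = 30 + o)
g(H) = 9/2 (g(H) = -1 + (½)*11 = -1 + 11/2 = 9/2)
s(J) = 2*J*(-59 + J) (s(J) = (-59 + J)*(2*J) = 2*J*(-59 + J))
(4587 + u(-37, 2*1 - 2))/(g(66) + s(64)) = (4587 + (30 - 37))/(9/2 + 2*64*(-59 + 64)) = (4587 - 7)/(9/2 + 2*64*5) = 4580/(9/2 + 640) = 4580/(1289/2) = 4580*(2/1289) = 9160/1289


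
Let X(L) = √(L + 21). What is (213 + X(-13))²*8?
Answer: 363016 + 6816*√2 ≈ 3.7266e+5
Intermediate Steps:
X(L) = √(21 + L)
(213 + X(-13))²*8 = (213 + √(21 - 13))²*8 = (213 + √8)²*8 = (213 + 2*√2)²*8 = 8*(213 + 2*√2)²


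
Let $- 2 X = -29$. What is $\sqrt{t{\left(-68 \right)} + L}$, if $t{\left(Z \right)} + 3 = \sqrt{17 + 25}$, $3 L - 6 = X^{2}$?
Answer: $\frac{\sqrt{2487 + 36 \sqrt{42}}}{6} \approx 8.6928$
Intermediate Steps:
$X = \frac{29}{2}$ ($X = \left(- \frac{1}{2}\right) \left(-29\right) = \frac{29}{2} \approx 14.5$)
$L = \frac{865}{12}$ ($L = 2 + \frac{\left(\frac{29}{2}\right)^{2}}{3} = 2 + \frac{1}{3} \cdot \frac{841}{4} = 2 + \frac{841}{12} = \frac{865}{12} \approx 72.083$)
$t{\left(Z \right)} = -3 + \sqrt{42}$ ($t{\left(Z \right)} = -3 + \sqrt{17 + 25} = -3 + \sqrt{42}$)
$\sqrt{t{\left(-68 \right)} + L} = \sqrt{\left(-3 + \sqrt{42}\right) + \frac{865}{12}} = \sqrt{\frac{829}{12} + \sqrt{42}}$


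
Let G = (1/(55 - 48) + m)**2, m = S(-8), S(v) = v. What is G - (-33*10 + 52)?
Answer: 16647/49 ≈ 339.73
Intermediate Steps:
m = -8
G = 3025/49 (G = (1/(55 - 48) - 8)**2 = (1/7 - 8)**2 = (-55/7)**2 = 3025/49 ≈ 61.735)
G - (-33*10 + 52) = 3025/49 - (-33*10 + 52) = 3025/49 - (-330 + 52) = 3025/49 - 1*(-278) = 3025/49 + 278 = 16647/49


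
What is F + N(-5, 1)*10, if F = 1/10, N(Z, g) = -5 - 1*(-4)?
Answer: -99/10 ≈ -9.9000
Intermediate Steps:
N(Z, g) = -1 (N(Z, g) = -5 + 4 = -1)
F = ⅒ ≈ 0.10000
F + N(-5, 1)*10 = ⅒ - 1*10 = ⅒ - 10 = -99/10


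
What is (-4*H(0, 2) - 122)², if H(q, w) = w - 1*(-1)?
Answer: 17956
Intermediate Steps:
H(q, w) = 1 + w (H(q, w) = w + 1 = 1 + w)
(-4*H(0, 2) - 122)² = (-4*(1 + 2) - 122)² = (-4*3 - 122)² = (-12 - 122)² = (-134)² = 17956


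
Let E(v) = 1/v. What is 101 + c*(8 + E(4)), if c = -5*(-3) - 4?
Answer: 767/4 ≈ 191.75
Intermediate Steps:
c = 11 (c = 15 - 4 = 11)
101 + c*(8 + E(4)) = 101 + 11*(8 + 1/4) = 101 + 11*(33/4) = 101 + 363/4 = 767/4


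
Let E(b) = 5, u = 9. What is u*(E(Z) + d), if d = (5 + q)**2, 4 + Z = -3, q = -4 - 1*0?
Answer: 54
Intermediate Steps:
q = -4 (q = -4 + 0 = -4)
Z = -7 (Z = -4 - 3 = -7)
d = 1 (d = (5 - 4)**2 = 1**2 = 1)
u*(E(Z) + d) = 9*(5 + 1) = 9*6 = 54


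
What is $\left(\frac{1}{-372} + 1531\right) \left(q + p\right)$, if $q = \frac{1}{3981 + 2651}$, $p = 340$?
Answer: $\frac{428074876937}{822368} \approx 5.2054 \cdot 10^{5}$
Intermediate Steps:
$q = \frac{1}{6632} \approx 0.00015078$
$\left(\frac{1}{-372} + 1531\right) \left(q + p\right) = \left(\frac{1}{-372} + 1531\right) \left(\frac{1}{6632} + 340\right) = \left(- \frac{1}{372} + 1531\right) \frac{2254881}{6632} = \frac{569531}{372} \cdot \frac{2254881}{6632} = \frac{428074876937}{822368}$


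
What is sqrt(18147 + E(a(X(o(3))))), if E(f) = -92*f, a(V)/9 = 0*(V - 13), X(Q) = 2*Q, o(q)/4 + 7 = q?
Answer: sqrt(18147) ≈ 134.71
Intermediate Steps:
o(q) = -28 + 4*q
a(V) = 0 (a(V) = 9*(0*(V - 13)) = 9*(0*(-13 + V)) = 9*0 = 0)
sqrt(18147 + E(a(X(o(3))))) = sqrt(18147 - 92*0) = sqrt(18147 + 0) = sqrt(18147)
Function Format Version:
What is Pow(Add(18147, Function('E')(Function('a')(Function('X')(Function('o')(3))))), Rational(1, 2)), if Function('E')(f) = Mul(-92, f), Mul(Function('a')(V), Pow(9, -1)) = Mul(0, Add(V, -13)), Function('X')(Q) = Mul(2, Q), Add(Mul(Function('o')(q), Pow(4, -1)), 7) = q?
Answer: Pow(18147, Rational(1, 2)) ≈ 134.71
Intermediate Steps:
Function('o')(q) = Add(-28, Mul(4, q))
Function('a')(V) = 0 (Function('a')(V) = Mul(9, Mul(0, Add(V, -13))) = Mul(9, Mul(0, Add(-13, V))) = Mul(9, 0) = 0)
Pow(Add(18147, Function('E')(Function('a')(Function('X')(Function('o')(3))))), Rational(1, 2)) = Pow(Add(18147, Mul(-92, 0)), Rational(1, 2)) = Pow(Add(18147, 0), Rational(1, 2)) = Pow(18147, Rational(1, 2))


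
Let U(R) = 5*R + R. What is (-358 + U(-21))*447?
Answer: -216348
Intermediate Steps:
U(R) = 6*R
(-358 + U(-21))*447 = (-358 + 6*(-21))*447 = (-358 - 126)*447 = -484*447 = -216348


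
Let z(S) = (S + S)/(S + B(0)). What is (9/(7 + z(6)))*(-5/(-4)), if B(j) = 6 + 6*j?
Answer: 45/32 ≈ 1.4063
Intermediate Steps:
z(S) = 2*S/(6 + S) (z(S) = (S + S)/(S + (6 + 6*0)) = (2*S)/(S + (6 + 0)) = (2*S)/(S + 6) = (2*S)/(6 + S) = 2*S/(6 + S))
(9/(7 + z(6)))*(-5/(-4)) = (9/(7 + 2*6/(6 + 6)))*(-5/(-4)) = (9/(7 + 2*6/12))*(-5*(-1/4)) = (9/(7 + 2*6*(1/12)))*(5/4) = (9/(7 + 1))*(5/4) = (9/8)*(5/4) = 45/32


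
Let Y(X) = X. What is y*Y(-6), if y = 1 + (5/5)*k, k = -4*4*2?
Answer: 186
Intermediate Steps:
k = -32 (k = -16*2 = -32)
y = -31 (y = 1 + (5/5)*(-32) = 1 + (5*(⅕))*(-32) = 1 + 1*(-32) = 1 - 32 = -31)
y*Y(-6) = -31*(-6) = 186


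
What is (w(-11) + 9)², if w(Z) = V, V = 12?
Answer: 441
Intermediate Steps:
w(Z) = 12
(w(-11) + 9)² = (12 + 9)² = 21² = 441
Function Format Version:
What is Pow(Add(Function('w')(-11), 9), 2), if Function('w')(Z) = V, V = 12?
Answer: 441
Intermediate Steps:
Function('w')(Z) = 12
Pow(Add(Function('w')(-11), 9), 2) = Pow(Add(12, 9), 2) = Pow(21, 2) = 441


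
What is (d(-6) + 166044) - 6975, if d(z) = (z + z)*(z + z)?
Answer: 159213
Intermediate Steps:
d(z) = 4*z² (d(z) = (2*z)*(2*z) = 4*z²)
(d(-6) + 166044) - 6975 = (4*(-6)² + 166044) - 6975 = (4*36 + 166044) - 6975 = (144 + 166044) - 6975 = 166188 - 6975 = 159213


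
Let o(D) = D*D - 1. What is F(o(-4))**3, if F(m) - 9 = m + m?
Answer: 59319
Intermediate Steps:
o(D) = -1 + D**2 (o(D) = D**2 - 1 = -1 + D**2)
F(m) = 9 + 2*m (F(m) = 9 + (m + m) = 9 + 2*m)
F(o(-4))**3 = (9 + 2*(-1 + (-4)**2))**3 = (9 + 2*(-1 + 16))**3 = (9 + 2*15)**3 = (9 + 30)**3 = 39**3 = 59319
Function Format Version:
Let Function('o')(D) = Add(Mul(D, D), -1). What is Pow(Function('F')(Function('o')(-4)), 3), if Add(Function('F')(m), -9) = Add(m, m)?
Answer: 59319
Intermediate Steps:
Function('o')(D) = Add(-1, Pow(D, 2)) (Function('o')(D) = Add(Pow(D, 2), -1) = Add(-1, Pow(D, 2)))
Function('F')(m) = Add(9, Mul(2, m)) (Function('F')(m) = Add(9, Add(m, m)) = Add(9, Mul(2, m)))
Pow(Function('F')(Function('o')(-4)), 3) = Pow(Add(9, Mul(2, Add(-1, Pow(-4, 2)))), 3) = Pow(Add(9, Mul(2, Add(-1, 16))), 3) = Pow(Add(9, Mul(2, 15)), 3) = Pow(Add(9, 30), 3) = Pow(39, 3) = 59319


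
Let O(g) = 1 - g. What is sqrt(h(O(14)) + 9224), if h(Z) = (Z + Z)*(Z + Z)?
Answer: 30*sqrt(11) ≈ 99.499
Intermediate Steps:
h(Z) = 4*Z**2 (h(Z) = (2*Z)*(2*Z) = 4*Z**2)
sqrt(h(O(14)) + 9224) = sqrt(4*(1 - 1*14)**2 + 9224) = sqrt(4*(1 - 14)**2 + 9224) = sqrt(4*(-13)**2 + 9224) = sqrt(4*169 + 9224) = sqrt(676 + 9224) = sqrt(9900) = 30*sqrt(11)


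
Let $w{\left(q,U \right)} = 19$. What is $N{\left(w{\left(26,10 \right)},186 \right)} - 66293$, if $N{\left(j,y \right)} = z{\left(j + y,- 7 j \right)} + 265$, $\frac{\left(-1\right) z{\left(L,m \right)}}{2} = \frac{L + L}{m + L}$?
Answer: $- \frac{1188709}{18} \approx -66039.0$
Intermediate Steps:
$z{\left(L,m \right)} = - \frac{4 L}{L + m}$ ($z{\left(L,m \right)} = - 2 \frac{L + L}{m + L} = - 2 \frac{2 L}{L + m} = - \frac{4 L}{L + m}$)
$N{\left(j,y \right)} = 265 - \frac{4 \left(j + y\right)}{y - 6 j}$ ($N{\left(j,y \right)} = - \frac{4 \left(j + y\right)}{\left(j + y\right) - 7 j} + 265 = - \frac{4 \left(j + y\right)}{y - 6 j} + 265 = 265 - \frac{4 \left(j + y\right)}{y - 6 j}$)
$N{\left(w{\left(26,10 \right)},186 \right)} - 66293 = \frac{\left(-261\right) 186 + 1594 \cdot 19}{\left(-1\right) 186 + 6 \cdot 19} - 66293 = \frac{-48546 + 30286}{-186 + 114} - 66293 = \frac{1}{-72} \left(-18260\right) - 66293 = \left(- \frac{1}{72}\right) \left(-18260\right) - 66293 = \frac{4565}{18} - 66293 = - \frac{1188709}{18}$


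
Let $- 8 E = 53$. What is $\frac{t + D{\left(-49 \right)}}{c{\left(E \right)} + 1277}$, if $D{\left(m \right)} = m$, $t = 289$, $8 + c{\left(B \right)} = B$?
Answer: $\frac{1920}{10099} \approx 0.19012$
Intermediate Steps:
$E = - \frac{53}{8}$ ($E = \left(- \frac{1}{8}\right) 53 = - \frac{53}{8} \approx -6.625$)
$c{\left(B \right)} = -8 + B$
$\frac{t + D{\left(-49 \right)}}{c{\left(E \right)} + 1277} = \frac{289 - 49}{\left(-8 - \frac{53}{8}\right) + 1277} = \frac{240}{- \frac{117}{8} + 1277} = \frac{240}{\frac{10099}{8}} = 240 \cdot \frac{8}{10099} = \frac{1920}{10099}$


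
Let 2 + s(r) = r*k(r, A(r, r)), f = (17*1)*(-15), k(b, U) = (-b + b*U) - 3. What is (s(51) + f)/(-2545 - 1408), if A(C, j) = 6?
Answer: -12595/3953 ≈ -3.1862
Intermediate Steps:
k(b, U) = -3 - b + U*b (k(b, U) = (-b + U*b) - 3 = -3 - b + U*b)
f = -255 (f = 17*(-15) = -255)
s(r) = -2 + r*(-3 + 5*r) (s(r) = -2 + r*(-3 - r + 6*r) = -2 + r*(-3 + 5*r))
(s(51) + f)/(-2545 - 1408) = ((-2 + 51*(-3 + 5*51)) - 255)/(-2545 - 1408) = ((-2 + 51*(-3 + 255)) - 255)/(-3953) = ((-2 + 51*252) - 255)*(-1/3953) = ((-2 + 12852) - 255)*(-1/3953) = (12850 - 255)*(-1/3953) = 12595*(-1/3953) = -12595/3953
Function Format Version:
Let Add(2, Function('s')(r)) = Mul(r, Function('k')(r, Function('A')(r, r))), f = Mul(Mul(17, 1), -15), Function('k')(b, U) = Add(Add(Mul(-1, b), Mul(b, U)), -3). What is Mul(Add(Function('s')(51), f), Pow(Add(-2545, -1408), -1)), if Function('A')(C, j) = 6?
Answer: Rational(-12595, 3953) ≈ -3.1862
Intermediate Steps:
Function('k')(b, U) = Add(-3, Mul(-1, b), Mul(U, b)) (Function('k')(b, U) = Add(Add(Mul(-1, b), Mul(U, b)), -3) = Add(-3, Mul(-1, b), Mul(U, b)))
f = -255 (f = Mul(17, -15) = -255)
Function('s')(r) = Add(-2, Mul(r, Add(-3, Mul(5, r)))) (Function('s')(r) = Add(-2, Mul(r, Add(-3, Mul(-1, r), Mul(6, r)))) = Add(-2, Mul(r, Add(-3, Mul(5, r)))))
Mul(Add(Function('s')(51), f), Pow(Add(-2545, -1408), -1)) = Mul(Add(Add(-2, Mul(51, Add(-3, Mul(5, 51)))), -255), Pow(Add(-2545, -1408), -1)) = Mul(Add(Add(-2, Mul(51, Add(-3, 255))), -255), Pow(-3953, -1)) = Mul(Add(Add(-2, Mul(51, 252)), -255), Rational(-1, 3953)) = Mul(Add(Add(-2, 12852), -255), Rational(-1, 3953)) = Mul(Add(12850, -255), Rational(-1, 3953)) = Mul(12595, Rational(-1, 3953)) = Rational(-12595, 3953)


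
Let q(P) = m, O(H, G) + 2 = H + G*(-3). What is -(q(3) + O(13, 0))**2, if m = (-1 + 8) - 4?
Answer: -196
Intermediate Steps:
O(H, G) = -2 + H - 3*G (O(H, G) = -2 + (H + G*(-3)) = -2 + (H - 3*G) = -2 + H - 3*G)
m = 3 (m = 7 - 4 = 3)
q(P) = 3
-(q(3) + O(13, 0))**2 = -(3 + (-2 + 13 - 3*0))**2 = -(3 + (-2 + 13 + 0))**2 = -(3 + 11)**2 = -1*14**2 = -1*196 = -196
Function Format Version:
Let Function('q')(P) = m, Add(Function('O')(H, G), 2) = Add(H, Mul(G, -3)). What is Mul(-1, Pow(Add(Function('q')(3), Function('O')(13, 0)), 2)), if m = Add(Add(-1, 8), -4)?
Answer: -196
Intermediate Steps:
Function('O')(H, G) = Add(-2, H, Mul(-3, G)) (Function('O')(H, G) = Add(-2, Add(H, Mul(G, -3))) = Add(-2, Add(H, Mul(-3, G))) = Add(-2, H, Mul(-3, G)))
m = 3 (m = Add(7, -4) = 3)
Function('q')(P) = 3
Mul(-1, Pow(Add(Function('q')(3), Function('O')(13, 0)), 2)) = Mul(-1, Pow(Add(3, Add(-2, 13, Mul(-3, 0))), 2)) = Mul(-1, Pow(Add(3, Add(-2, 13, 0)), 2)) = Mul(-1, Pow(Add(3, 11), 2)) = Mul(-1, Pow(14, 2)) = Mul(-1, 196) = -196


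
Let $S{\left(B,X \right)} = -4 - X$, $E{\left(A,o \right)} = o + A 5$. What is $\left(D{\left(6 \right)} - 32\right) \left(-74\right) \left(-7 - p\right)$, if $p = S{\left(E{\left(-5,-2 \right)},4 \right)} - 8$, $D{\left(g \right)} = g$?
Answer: $17316$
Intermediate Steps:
$E{\left(A,o \right)} = o + 5 A$
$p = -16$ ($p = \left(-4 - 4\right) - 8 = -8 - 8 = -16$)
$\left(D{\left(6 \right)} - 32\right) \left(-74\right) \left(-7 - p\right) = \left(6 - 32\right) \left(-74\right) \left(-7 - -16\right) = \left(-26\right) \left(-74\right) \left(-7 + 16\right) = 1924 \cdot 9 = 17316$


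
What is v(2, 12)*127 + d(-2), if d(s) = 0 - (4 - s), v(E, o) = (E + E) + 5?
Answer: 1137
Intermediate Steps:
v(E, o) = 5 + 2*E (v(E, o) = 2*E + 5 = 5 + 2*E)
d(s) = -4 + s (d(s) = 0 + (-4 + s) = -4 + s)
v(2, 12)*127 + d(-2) = (5 + 2*2)*127 + (-4 - 2) = (5 + 4)*127 - 6 = 9*127 - 6 = 1143 - 6 = 1137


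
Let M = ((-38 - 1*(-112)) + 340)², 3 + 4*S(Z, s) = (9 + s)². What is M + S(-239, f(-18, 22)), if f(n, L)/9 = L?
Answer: 364215/2 ≈ 1.8211e+5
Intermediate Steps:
f(n, L) = 9*L
S(Z, s) = -¾ + (9 + s)²/4
M = 171396 (M = ((-38 + 112) + 340)² = (74 + 340)² = 414² = 171396)
M + S(-239, f(-18, 22)) = 171396 + (-¾ + (9 + 9*22)²/4) = 171396 + (-¾ + (9 + 198)²/4) = 171396 + (-¾ + (¼)*207²) = 171396 + (-¾ + (¼)*42849) = 171396 + (-¾ + 42849/4) = 171396 + 21423/2 = 364215/2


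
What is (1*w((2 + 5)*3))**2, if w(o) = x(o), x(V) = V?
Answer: 441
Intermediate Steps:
w(o) = o
(1*w((2 + 5)*3))**2 = (1*((2 + 5)*3))**2 = (1*(7*3))**2 = (1*21)**2 = 21**2 = 441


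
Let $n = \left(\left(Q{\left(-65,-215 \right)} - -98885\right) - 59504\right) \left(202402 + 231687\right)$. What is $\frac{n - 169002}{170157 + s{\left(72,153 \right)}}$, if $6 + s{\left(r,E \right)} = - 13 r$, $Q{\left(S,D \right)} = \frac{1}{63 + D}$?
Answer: $\frac{519678486355}{5144136} \approx 1.0102 \cdot 10^{5}$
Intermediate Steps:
$s{\left(r,E \right)} = -6 - 13 r$
$n = \frac{2598418120079}{152}$ ($n = \left(\left(\frac{1}{63 - 215} - -98885\right) - 59504\right) \left(202402 + 231687\right) = \left(\left(\frac{1}{-152} + 98885\right) - 59504\right) 434089 = \left(\left(- \frac{1}{152} + 98885\right) - 59504\right) 434089 = \left(\frac{15030519}{152} - 59504\right) 434089 = \frac{5985911}{152} \cdot 434089 = \frac{2598418120079}{152} \approx 1.7095 \cdot 10^{10}$)
$\frac{n - 169002}{170157 + s{\left(72,153 \right)}} = \frac{\frac{2598418120079}{152} - 169002}{170157 - 942} = \frac{2598392431775}{152 \left(170157 - 942\right)} = \frac{2598392431775}{152 \cdot 169215} = \frac{2598392431775}{152} \cdot \frac{1}{169215} = \frac{519678486355}{5144136}$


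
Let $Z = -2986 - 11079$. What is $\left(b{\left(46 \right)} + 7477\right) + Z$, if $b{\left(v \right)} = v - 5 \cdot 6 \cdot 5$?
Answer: $-6692$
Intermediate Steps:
$Z = -14065$ ($Z = -2986 - 11079 = -14065$)
$b{\left(v \right)} = -150 + v$ ($b{\left(v \right)} = v - 150 = -150 + v$)
$\left(b{\left(46 \right)} + 7477\right) + Z = \left(\left(-150 + 46\right) + 7477\right) - 14065 = \left(-104 + 7477\right) - 14065 = 7373 - 14065 = -6692$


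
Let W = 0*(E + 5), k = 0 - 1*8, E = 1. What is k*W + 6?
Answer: 6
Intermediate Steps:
k = -8 (k = 0 - 8 = -8)
W = 0 (W = 0*(1 + 5) = 0*6 = 0)
k*W + 6 = -8*0 + 6 = 0 + 6 = 6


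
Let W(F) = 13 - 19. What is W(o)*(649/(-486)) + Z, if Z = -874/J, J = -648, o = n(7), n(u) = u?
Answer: 337/36 ≈ 9.3611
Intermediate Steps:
o = 7
W(F) = -6
Z = 437/324 (Z = -874/(-648) = -874*(-1/648) = 437/324 ≈ 1.3488)
W(o)*(649/(-486)) + Z = -3894/(-486) + 437/324 = -3894*(-1)/486 + 437/324 = -6*(-649/486) + 437/324 = 649/81 + 437/324 = 337/36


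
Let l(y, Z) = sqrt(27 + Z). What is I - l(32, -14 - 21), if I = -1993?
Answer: -1993 - 2*I*sqrt(2) ≈ -1993.0 - 2.8284*I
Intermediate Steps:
I - l(32, -14 - 21) = -1993 - sqrt(27 + (-14 - 21)) = -1993 - sqrt(27 - 35) = -1993 - sqrt(-8) = -1993 - 2*I*sqrt(2)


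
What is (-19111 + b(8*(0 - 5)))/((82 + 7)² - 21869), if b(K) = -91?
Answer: 9601/6974 ≈ 1.3767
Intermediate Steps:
(-19111 + b(8*(0 - 5)))/((82 + 7)² - 21869) = (-19111 - 91)/((82 + 7)² - 21869) = -19202/(89² - 21869) = -19202/(7921 - 21869) = -19202/(-13948) = -19202*(-1/13948) = 9601/6974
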